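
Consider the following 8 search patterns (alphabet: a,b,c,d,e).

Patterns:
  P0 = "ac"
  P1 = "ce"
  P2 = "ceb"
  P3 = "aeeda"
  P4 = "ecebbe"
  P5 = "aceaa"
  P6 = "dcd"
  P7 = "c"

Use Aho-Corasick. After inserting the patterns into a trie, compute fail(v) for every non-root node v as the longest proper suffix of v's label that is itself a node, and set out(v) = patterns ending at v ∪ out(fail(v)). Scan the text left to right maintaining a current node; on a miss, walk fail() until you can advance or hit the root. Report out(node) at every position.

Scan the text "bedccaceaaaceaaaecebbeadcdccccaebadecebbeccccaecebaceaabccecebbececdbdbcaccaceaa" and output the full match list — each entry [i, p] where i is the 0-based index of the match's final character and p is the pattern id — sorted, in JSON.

Construct AC machine:
Trie nodes:
  n0 'ε': a→1 c→3 d→19 e→10
  n1 'a': c→2 e→6
  n2 'ac': e→16  ←P0
  n3 'c': e→4  ←P7
  n4 'ce': b→5  ←P1
  n5 'ceb': ·  ←P2
  n6 'ae': e→7
  n7 'aee': d→8
  n8 'aeed': a→9
  n9 'aeeda': ·  ←P3
  n10 'e': c→11
  n11 'ec': e→12
  n12 'ece': b→13
  n13 'eceb': b→14
  n14 'ecebb': e→15
  n15 'ecebbe': ·  ←P4
  n16 'ace': a→17
  n17 'acea': a→18
  n18 'aceaa': ·  ←P5
  n19 'd': c→20
  n20 'dc': d→21
  n21 'dcd': ·  ←P6

Failure links (BFS by depth):
  fail(1) 'a': from fail(0)=0 chase 'a': 0 ⇒ 0;  out=∅∪out(0)=∅
  fail(3) 'c': from fail(0)=0 chase 'c': 0 ⇒ 0;  out={7}∪out(0)={7}
  fail(10) 'e': from fail(0)=0 chase 'e': 0 ⇒ 0;  out=∅∪out(0)=∅
  fail(19) 'd': from fail(0)=0 chase 'd': 0 ⇒ 0;  out=∅∪out(0)=∅
  fail(2) 'ac': from fail(1)=0 chase 'c': 0 ⇒ 3;  out={0}∪out(3)={0,7}
  fail(4) 'ce': from fail(3)=0 chase 'e': 0 ⇒ 10;  out={1}∪out(10)={1}
  fail(6) 'ae': from fail(1)=0 chase 'e': 0 ⇒ 10;  out=∅∪out(10)=∅
  fail(11) 'ec': from fail(10)=0 chase 'c': 0 ⇒ 3;  out=∅∪out(3)={7}
  fail(20) 'dc': from fail(19)=0 chase 'c': 0 ⇒ 3;  out=∅∪out(3)={7}
  fail(5) 'ceb': from fail(4)=10 chase 'b': 10→0 ⇒ 0;  out={2}∪out(0)={2}
  fail(7) 'aee': from fail(6)=10 chase 'e': 10→0 ⇒ 10;  out=∅∪out(10)=∅
  fail(12) 'ece': from fail(11)=3 chase 'e': 3 ⇒ 4;  out=∅∪out(4)={1}
  fail(16) 'ace': from fail(2)=3 chase 'e': 3 ⇒ 4;  out=∅∪out(4)={1}
  fail(21) 'dcd': from fail(20)=3 chase 'd': 3→0 ⇒ 19;  out={6}∪out(19)={6}
  fail(8) 'aeed': from fail(7)=10 chase 'd': 10→0 ⇒ 19;  out=∅∪out(19)=∅
  fail(13) 'eceb': from fail(12)=4 chase 'b': 4 ⇒ 5;  out=∅∪out(5)={2}
  fail(17) 'acea': from fail(16)=4 chase 'a': 4→10→0 ⇒ 1;  out=∅∪out(1)=∅
  fail(9) 'aeeda': from fail(8)=19 chase 'a': 19→0 ⇒ 1;  out={3}∪out(1)={3}
  fail(14) 'ecebb': from fail(13)=5 chase 'b': 5→0 ⇒ 0;  out=∅∪out(0)=∅
  fail(18) 'aceaa': from fail(17)=1 chase 'a': 1→0 ⇒ 1;  out={5}∪out(1)={5}
  fail(15) 'ecebbe': from fail(14)=0 chase 'e': 0 ⇒ 10;  out={4}∪out(10)={4}

Scan:
[0] read 'b'  n0⇒n0
[1] read 'e'  n0⇒n10
[2] read 'd'  n10⇒n19 ·f
[3] read 'c'  n19⇒n20  → match P7@[3:3]
[4] read 'c'  n20⇒n3 ·f  → match P7@[4:4]
[5] read 'a'  n3⇒n1 ·f
[6] read 'c'  n1⇒n2  → match P0@[5:6],P7@[6:6]
[7] read 'e'  n2⇒n16  → match P1@[6:7]
[8] read 'a'  n16⇒n17
[9] read 'a'  n17⇒n18  → match P5@[5:9]
[10] read 'a'  n18⇒n1 ·f
[11] read 'c'  n1⇒n2  → match P0@[10:11],P7@[11:11]
[12] read 'e'  n2⇒n16  → match P1@[11:12]
[13] read 'a'  n16⇒n17
[14] read 'a'  n17⇒n18  → match P5@[10:14]
[15] read 'a'  n18⇒n1 ·f
[16] read 'e'  n1⇒n6
[17] read 'c'  n6⇒n11 ·f  → match P7@[17:17]
[18] read 'e'  n11⇒n12  → match P1@[17:18]
[19] read 'b'  n12⇒n13  → match P2@[17:19]
[20] read 'b'  n13⇒n14
[21] read 'e'  n14⇒n15  → match P4@[16:21]
[22] read 'a'  n15⇒n1 ·f
[23] read 'd'  n1⇒n19 ·f
[24] read 'c'  n19⇒n20  → match P7@[24:24]
[25] read 'd'  n20⇒n21  → match P6@[23:25]
[26] read 'c'  n21⇒n20 ·f  → match P7@[26:26]
[27] read 'c'  n20⇒n3 ·f  → match P7@[27:27]
[28] read 'c'  n3⇒n3 ·f  → match P7@[28:28]
[29] read 'c'  n3⇒n3 ·f  → match P7@[29:29]
[30] read 'a'  n3⇒n1 ·f
[31] read 'e'  n1⇒n6
[32] read 'b'  n6⇒n0 ·f
[33] read 'a'  n0⇒n1
[34] read 'd'  n1⇒n19 ·f
[35] read 'e'  n19⇒n10 ·f
[36] read 'c'  n10⇒n11  → match P7@[36:36]
[37] read 'e'  n11⇒n12  → match P1@[36:37]
[38] read 'b'  n12⇒n13  → match P2@[36:38]
[39] read 'b'  n13⇒n14
[40] read 'e'  n14⇒n15  → match P4@[35:40]
[41] read 'c'  n15⇒n11 ·f  → match P7@[41:41]
[42] read 'c'  n11⇒n3 ·f  → match P7@[42:42]
[43] read 'c'  n3⇒n3 ·f  → match P7@[43:43]
[44] read 'c'  n3⇒n3 ·f  → match P7@[44:44]
[45] read 'a'  n3⇒n1 ·f
[46] read 'e'  n1⇒n6
[47] read 'c'  n6⇒n11 ·f  → match P7@[47:47]
[48] read 'e'  n11⇒n12  → match P1@[47:48]
[49] read 'b'  n12⇒n13  → match P2@[47:49]
[50] read 'a'  n13⇒n1 ·f
[51] read 'c'  n1⇒n2  → match P0@[50:51],P7@[51:51]
[52] read 'e'  n2⇒n16  → match P1@[51:52]
[53] read 'a'  n16⇒n17
[54] read 'a'  n17⇒n18  → match P5@[50:54]
[55] read 'b'  n18⇒n0 ·f
[56] read 'c'  n0⇒n3  → match P7@[56:56]
[57] read 'c'  n3⇒n3 ·f  → match P7@[57:57]
[58] read 'e'  n3⇒n4  → match P1@[57:58]
[59] read 'c'  n4⇒n11 ·f  → match P7@[59:59]
[60] read 'e'  n11⇒n12  → match P1@[59:60]
[61] read 'b'  n12⇒n13  → match P2@[59:61]
[62] read 'b'  n13⇒n14
[63] read 'e'  n14⇒n15  → match P4@[58:63]
[64] read 'c'  n15⇒n11 ·f  → match P7@[64:64]
[65] read 'e'  n11⇒n12  → match P1@[64:65]
[66] read 'c'  n12⇒n11 ·f  → match P7@[66:66]
[67] read 'd'  n11⇒n19 ·f
[68] read 'b'  n19⇒n0 ·f
[69] read 'd'  n0⇒n19
[70] read 'b'  n19⇒n0 ·f
[71] read 'c'  n0⇒n3  → match P7@[71:71]
[72] read 'a'  n3⇒n1 ·f
[73] read 'c'  n1⇒n2  → match P0@[72:73],P7@[73:73]
[74] read 'c'  n2⇒n3 ·f  → match P7@[74:74]
[75] read 'a'  n3⇒n1 ·f
[76] read 'c'  n1⇒n2  → match P0@[75:76],P7@[76:76]
[77] read 'e'  n2⇒n16  → match P1@[76:77]
[78] read 'a'  n16⇒n17
[79] read 'a'  n17⇒n18  → match P5@[75:79]

Matches: [[3,7],[4,7],[6,0],[6,7],[7,1],[9,5],[11,0],[11,7],[12,1],[14,5],[17,7],[18,1],[19,2],[21,4],[24,7],[25,6],[26,7],[27,7],[28,7],[29,7],[36,7],[37,1],[38,2],[40,4],[41,7],[42,7],[43,7],[44,7],[47,7],[48,1],[49,2],[51,0],[51,7],[52,1],[54,5],[56,7],[57,7],[58,1],[59,7],[60,1],[61,2],[63,4],[64,7],[65,1],[66,7],[71,7],[73,0],[73,7],[74,7],[76,0],[76,7],[77,1],[79,5]]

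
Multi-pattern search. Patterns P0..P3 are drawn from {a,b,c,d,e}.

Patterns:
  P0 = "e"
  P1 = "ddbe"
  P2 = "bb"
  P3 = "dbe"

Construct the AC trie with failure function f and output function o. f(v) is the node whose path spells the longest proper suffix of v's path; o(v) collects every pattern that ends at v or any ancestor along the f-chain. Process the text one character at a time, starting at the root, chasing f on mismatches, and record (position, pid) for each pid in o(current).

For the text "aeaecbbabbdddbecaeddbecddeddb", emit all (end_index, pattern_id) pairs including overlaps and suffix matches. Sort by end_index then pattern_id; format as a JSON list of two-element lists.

Build:
Trie (insert patterns):
  n0 'ε': b→6 d→2 e→1
  n1 'e': ·  ←P0
  n2 'd': b→8 d→3
  n3 'dd': b→4
  n4 'ddb': e→5
  n5 'ddbe': ·  ←P1
  n6 'b': b→7
  n7 'bb': ·  ←P2
  n8 'db': e→9
  n9 'dbe': ·  ←P3

Failure links (BFS by depth):
  fail(1) 'e': from fail(0)=0 chase 'e': 0 ⇒ 0;  out={0}∪out(0)={0}
  fail(2) 'd': from fail(0)=0 chase 'd': 0 ⇒ 0;  out=∅∪out(0)=∅
  fail(6) 'b': from fail(0)=0 chase 'b': 0 ⇒ 0;  out=∅∪out(0)=∅
  fail(3) 'dd': from fail(2)=0 chase 'd': 0 ⇒ 2;  out=∅∪out(2)=∅
  fail(7) 'bb': from fail(6)=0 chase 'b': 0 ⇒ 6;  out={2}∪out(6)={2}
  fail(8) 'db': from fail(2)=0 chase 'b': 0 ⇒ 6;  out=∅∪out(6)=∅
  fail(4) 'ddb': from fail(3)=2 chase 'b': 2 ⇒ 8;  out=∅∪out(8)=∅
  fail(9) 'dbe': from fail(8)=6 chase 'e': 6→0 ⇒ 1;  out={3}∪out(1)={0,3}
  fail(5) 'ddbe': from fail(4)=8 chase 'e': 8 ⇒ 9;  out={1}∪out(9)={0,1,3}

Text stream:
[0] read 'a'  n0⇒n0
[1] read 'e'  n0⇒n1  ** P0@[1:1]
[2] read 'a'  n1⇒n0 (via fail)
[3] read 'e'  n0⇒n1  ** P0@[3:3]
[4] read 'c'  n1⇒n0 (via fail)
[5] read 'b'  n0⇒n6
[6] read 'b'  n6⇒n7  ** P2@[5:6]
[7] read 'a'  n7⇒n0 (via fail)
[8] read 'b'  n0⇒n6
[9] read 'b'  n6⇒n7  ** P2@[8:9]
[10] read 'd'  n7⇒n2 (via fail)
[11] read 'd'  n2⇒n3
[12] read 'd'  n3⇒n3 (via fail)
[13] read 'b'  n3⇒n4
[14] read 'e'  n4⇒n5  ** P0@[14:14],P1@[11:14],P3@[12:14]
[15] read 'c'  n5⇒n0 (via fail)
[16] read 'a'  n0⇒n0
[17] read 'e'  n0⇒n1  ** P0@[17:17]
[18] read 'd'  n1⇒n2 (via fail)
[19] read 'd'  n2⇒n3
[20] read 'b'  n3⇒n4
[21] read 'e'  n4⇒n5  ** P0@[21:21],P1@[18:21],P3@[19:21]
[22] read 'c'  n5⇒n0 (via fail)
[23] read 'd'  n0⇒n2
[24] read 'd'  n2⇒n3
[25] read 'e'  n3⇒n1 (via fail)  ** P0@[25:25]
[26] read 'd'  n1⇒n2 (via fail)
[27] read 'd'  n2⇒n3
[28] read 'b'  n3⇒n4

All matches (sorted): [[1,0],[3,0],[6,2],[9,2],[14,0],[14,1],[14,3],[17,0],[21,0],[21,1],[21,3],[25,0]]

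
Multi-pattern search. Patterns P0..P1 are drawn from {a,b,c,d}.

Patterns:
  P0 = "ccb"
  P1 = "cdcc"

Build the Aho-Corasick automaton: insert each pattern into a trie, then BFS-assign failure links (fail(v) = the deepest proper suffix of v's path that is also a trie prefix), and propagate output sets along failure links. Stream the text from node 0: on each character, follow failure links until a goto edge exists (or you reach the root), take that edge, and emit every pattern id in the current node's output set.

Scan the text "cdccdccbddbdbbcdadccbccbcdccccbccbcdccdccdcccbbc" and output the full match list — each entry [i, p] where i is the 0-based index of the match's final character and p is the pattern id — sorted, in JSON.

Build:
Trie nodes:
  0='ε' goto c→1
  1='c' goto c→2 d→4
  2='cc' goto b→3
  3='ccb' goto ·  ←P0
  4='cd' goto c→5
  5='cdc' goto c→6
  6='cdcc' goto ·  ←P1

Failure links (BFS by depth):
  fail(1) 'c': from fail(0)=0 chase 'c': 0 ⇒ 0;  out=∅∪out(0)=∅
  fail(2) 'cc': from fail(1)=0 chase 'c': 0 ⇒ 1;  out=∅∪out(1)=∅
  fail(4) 'cd': from fail(1)=0 chase 'd': 0 ⇒ 0;  out=∅∪out(0)=∅
  fail(3) 'ccb': from fail(2)=1 chase 'b': 1→0 ⇒ 0;  out={0}∪out(0)={0}
  fail(5) 'cdc': from fail(4)=0 chase 'c': 0 ⇒ 1;  out=∅∪out(1)=∅
  fail(6) 'cdcc': from fail(5)=1 chase 'c': 1 ⇒ 2;  out={1}∪out(2)={1}

Scan:
pos 0 'c': at 1
pos 1 'd': at 4
pos 2 'c': at 5
pos 3 'c': at 6  → match P1@[0:3]
pos 4 'd': at 4 ·f
pos 5 'c': at 5
pos 6 'c': at 6  → match P1@[3:6]
pos 7 'b': at 3 ·f  → match P0@[5:7]
pos 8 'd': at 0 ·f
pos 9 'd': at 0
pos 10 'b': at 0
pos 11 'd': at 0
pos 12 'b': at 0
pos 13 'b': at 0
pos 14 'c': at 1
pos 15 'd': at 4
pos 16 'a': at 0 ·f
pos 17 'd': at 0
pos 18 'c': at 1
pos 19 'c': at 2
pos 20 'b': at 3  → match P0@[18:20]
pos 21 'c': at 1 ·f
pos 22 'c': at 2
pos 23 'b': at 3  → match P0@[21:23]
pos 24 'c': at 1 ·f
pos 25 'd': at 4
pos 26 'c': at 5
pos 27 'c': at 6  → match P1@[24:27]
pos 28 'c': at 2 ·f
pos 29 'c': at 2 ·f
pos 30 'b': at 3  → match P0@[28:30]
pos 31 'c': at 1 ·f
pos 32 'c': at 2
pos 33 'b': at 3  → match P0@[31:33]
pos 34 'c': at 1 ·f
pos 35 'd': at 4
pos 36 'c': at 5
pos 37 'c': at 6  → match P1@[34:37]
pos 38 'd': at 4 ·f
pos 39 'c': at 5
pos 40 'c': at 6  → match P1@[37:40]
pos 41 'd': at 4 ·f
pos 42 'c': at 5
pos 43 'c': at 6  → match P1@[40:43]
pos 44 'c': at 2 ·f
pos 45 'b': at 3  → match P0@[43:45]
pos 46 'b': at 0 ·f
pos 47 'c': at 1

Result: [[3,1],[6,1],[7,0],[20,0],[23,0],[27,1],[30,0],[33,0],[37,1],[40,1],[43,1],[45,0]]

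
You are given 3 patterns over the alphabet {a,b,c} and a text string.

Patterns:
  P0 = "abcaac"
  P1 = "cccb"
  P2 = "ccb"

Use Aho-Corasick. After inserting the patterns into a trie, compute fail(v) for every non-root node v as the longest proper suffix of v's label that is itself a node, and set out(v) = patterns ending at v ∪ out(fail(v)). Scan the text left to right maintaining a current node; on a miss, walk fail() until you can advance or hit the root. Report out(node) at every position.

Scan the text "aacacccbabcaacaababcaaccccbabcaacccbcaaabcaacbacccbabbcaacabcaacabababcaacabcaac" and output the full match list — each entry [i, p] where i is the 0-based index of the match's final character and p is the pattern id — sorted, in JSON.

Construct AC machine:
Trie (insert patterns):
  n0 'ε': a→1 c→7
  n1 'a': b→2
  n2 'ab': c→3
  n3 'abc': a→4
  n4 'abca': a→5
  n5 'abcaa': c→6
  n6 'abcaac': ·  ←P0
  n7 'c': c→8
  n8 'cc': b→11 c→9
  n9 'ccc': b→10
  n10 'cccb': ·  ←P1
  n11 'ccb': ·  ←P2

BFS fail/out derivation:
  fail(1) 'a': from fail(0)=0 chase 'a': 0 ⇒ 0;  out=∅∪out(0)=∅
  fail(7) 'c': from fail(0)=0 chase 'c': 0 ⇒ 0;  out=∅∪out(0)=∅
  fail(2) 'ab': from fail(1)=0 chase 'b': 0 ⇒ 0;  out=∅∪out(0)=∅
  fail(8) 'cc': from fail(7)=0 chase 'c': 0 ⇒ 7;  out=∅∪out(7)=∅
  fail(3) 'abc': from fail(2)=0 chase 'c': 0 ⇒ 7;  out=∅∪out(7)=∅
  fail(9) 'ccc': from fail(8)=7 chase 'c': 7 ⇒ 8;  out=∅∪out(8)=∅
  fail(11) 'ccb': from fail(8)=7 chase 'b': 7→0 ⇒ 0;  out={2}∪out(0)={2}
  fail(4) 'abca': from fail(3)=7 chase 'a': 7→0 ⇒ 1;  out=∅∪out(1)=∅
  fail(10) 'cccb': from fail(9)=8 chase 'b': 8 ⇒ 11;  out={1}∪out(11)={1,2}
  fail(5) 'abcaa': from fail(4)=1 chase 'a': 1→0 ⇒ 1;  out=∅∪out(1)=∅
  fail(6) 'abcaac': from fail(5)=1 chase 'c': 1→0 ⇒ 7;  out={0}∪out(7)={0}

Scan:
pos 0 'a': at 1
pos 1 'a': at 1 (via fail)
pos 2 'c': at 7 (via fail)
pos 3 'a': at 1 (via fail)
pos 4 'c': at 7 (via fail)
pos 5 'c': at 8
pos 6 'c': at 9
pos 7 'b': at 10  ** P1@[4:7],P2@[5:7]
pos 8 'a': at 1 (via fail)
pos 9 'b': at 2
pos 10 'c': at 3
pos 11 'a': at 4
pos 12 'a': at 5
pos 13 'c': at 6  ** P0@[8:13]
pos 14 'a': at 1 (via fail)
pos 15 'a': at 1 (via fail)
pos 16 'b': at 2
pos 17 'a': at 1 (via fail)
pos 18 'b': at 2
pos 19 'c': at 3
pos 20 'a': at 4
pos 21 'a': at 5
pos 22 'c': at 6  ** P0@[17:22]
pos 23 'c': at 8 (via fail)
pos 24 'c': at 9
pos 25 'c': at 9 (via fail)
pos 26 'b': at 10  ** P1@[23:26],P2@[24:26]
pos 27 'a': at 1 (via fail)
pos 28 'b': at 2
pos 29 'c': at 3
pos 30 'a': at 4
pos 31 'a': at 5
pos 32 'c': at 6  ** P0@[27:32]
pos 33 'c': at 8 (via fail)
pos 34 'c': at 9
pos 35 'b': at 10  ** P1@[32:35],P2@[33:35]
pos 36 'c': at 7 (via fail)
pos 37 'a': at 1 (via fail)
pos 38 'a': at 1 (via fail)
pos 39 'a': at 1 (via fail)
pos 40 'b': at 2
pos 41 'c': at 3
pos 42 'a': at 4
pos 43 'a': at 5
pos 44 'c': at 6  ** P0@[39:44]
pos 45 'b': at 0 (via fail)
pos 46 'a': at 1
pos 47 'c': at 7 (via fail)
pos 48 'c': at 8
pos 49 'c': at 9
pos 50 'b': at 10  ** P1@[47:50],P2@[48:50]
pos 51 'a': at 1 (via fail)
pos 52 'b': at 2
pos 53 'b': at 0 (via fail)
pos 54 'c': at 7
pos 55 'a': at 1 (via fail)
pos 56 'a': at 1 (via fail)
pos 57 'c': at 7 (via fail)
pos 58 'a': at 1 (via fail)
pos 59 'b': at 2
pos 60 'c': at 3
pos 61 'a': at 4
pos 62 'a': at 5
pos 63 'c': at 6  ** P0@[58:63]
pos 64 'a': at 1 (via fail)
pos 65 'b': at 2
pos 66 'a': at 1 (via fail)
pos 67 'b': at 2
pos 68 'a': at 1 (via fail)
pos 69 'b': at 2
pos 70 'c': at 3
pos 71 'a': at 4
pos 72 'a': at 5
pos 73 'c': at 6  ** P0@[68:73]
pos 74 'a': at 1 (via fail)
pos 75 'b': at 2
pos 76 'c': at 3
pos 77 'a': at 4
pos 78 'a': at 5
pos 79 'c': at 6  ** P0@[74:79]

All matches (sorted): [[7,1],[7,2],[13,0],[22,0],[26,1],[26,2],[32,0],[35,1],[35,2],[44,0],[50,1],[50,2],[63,0],[73,0],[79,0]]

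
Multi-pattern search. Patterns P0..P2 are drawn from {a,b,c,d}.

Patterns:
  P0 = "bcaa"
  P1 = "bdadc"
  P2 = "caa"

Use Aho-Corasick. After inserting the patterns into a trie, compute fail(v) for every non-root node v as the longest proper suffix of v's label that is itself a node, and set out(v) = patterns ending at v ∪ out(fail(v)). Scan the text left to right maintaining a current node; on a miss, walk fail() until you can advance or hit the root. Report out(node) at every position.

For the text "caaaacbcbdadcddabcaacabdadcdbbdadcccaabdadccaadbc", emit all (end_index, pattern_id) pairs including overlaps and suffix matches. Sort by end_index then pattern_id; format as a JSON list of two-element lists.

Build automaton:
Trie nodes:
  n0 'ε': b→1 c→9
  n1 'b': c→2 d→5
  n2 'bc': a→3
  n3 'bca': a→4
  n4 'bcaa': ·  [P0 ends]
  n5 'bd': a→6
  n6 'bda': d→7
  n7 'bdad': c→8
  n8 'bdadc': ·  [P1 ends]
  n9 'c': a→10
  n10 'ca': a→11
  n11 'caa': ·  [P2 ends]

Failure links (BFS by depth):
  n1('b'): parent n0 fail=0; on 'b' 0 → fail=0;  out ∅∪∅=∅
  n9('c'): parent n0 fail=0; on 'c' 0 → fail=0;  out ∅∪∅=∅
  n2('bc'): parent n1 fail=0; on 'c' 0 → fail=9;  out ∅∪∅=∅
  n5('bd'): parent n1 fail=0; on 'd' 0 → fail=0;  out ∅∪∅=∅
  n10('ca'): parent n9 fail=0; on 'a' 0 → fail=0;  out ∅∪∅=∅
  n3('bca'): parent n2 fail=9; on 'a' 9 → fail=10;  out ∅∪∅=∅
  n6('bda'): parent n5 fail=0; on 'a' 0 → fail=0;  out ∅∪∅=∅
  n11('caa'): parent n10 fail=0; on 'a' 0 → fail=0;  out {2}∪∅={2}
  n4('bcaa'): parent n3 fail=10; on 'a' 10 → fail=11;  out {0}∪{2}={0,2}
  n7('bdad'): parent n6 fail=0; on 'd' 0 → fail=0;  out ∅∪∅=∅
  n8('bdadc'): parent n7 fail=0; on 'c' 0 → fail=9;  out {1}∪∅={1}

Run:
pos 0 'c': at 9
pos 1 'a': at 10
pos 2 'a': at 11  → match P2@[0:2]
pos 3 'a': at 0 (fail-walked)
pos 4 'a': at 0
pos 5 'c': at 9
pos 6 'b': at 1 (fail-walked)
pos 7 'c': at 2
pos 8 'b': at 1 (fail-walked)
pos 9 'd': at 5
pos 10 'a': at 6
pos 11 'd': at 7
pos 12 'c': at 8  → match P1@[8:12]
pos 13 'd': at 0 (fail-walked)
pos 14 'd': at 0
pos 15 'a': at 0
pos 16 'b': at 1
pos 17 'c': at 2
pos 18 'a': at 3
pos 19 'a': at 4  → match P0@[16:19],P2@[17:19]
pos 20 'c': at 9 (fail-walked)
pos 21 'a': at 10
pos 22 'b': at 1 (fail-walked)
pos 23 'd': at 5
pos 24 'a': at 6
pos 25 'd': at 7
pos 26 'c': at 8  → match P1@[22:26]
pos 27 'd': at 0 (fail-walked)
pos 28 'b': at 1
pos 29 'b': at 1 (fail-walked)
pos 30 'd': at 5
pos 31 'a': at 6
pos 32 'd': at 7
pos 33 'c': at 8  → match P1@[29:33]
pos 34 'c': at 9 (fail-walked)
pos 35 'c': at 9 (fail-walked)
pos 36 'a': at 10
pos 37 'a': at 11  → match P2@[35:37]
pos 38 'b': at 1 (fail-walked)
pos 39 'd': at 5
pos 40 'a': at 6
pos 41 'd': at 7
pos 42 'c': at 8  → match P1@[38:42]
pos 43 'c': at 9 (fail-walked)
pos 44 'a': at 10
pos 45 'a': at 11  → match P2@[43:45]
pos 46 'd': at 0 (fail-walked)
pos 47 'b': at 1
pos 48 'c': at 2

All matches (sorted): [[2,2],[12,1],[19,0],[19,2],[26,1],[33,1],[37,2],[42,1],[45,2]]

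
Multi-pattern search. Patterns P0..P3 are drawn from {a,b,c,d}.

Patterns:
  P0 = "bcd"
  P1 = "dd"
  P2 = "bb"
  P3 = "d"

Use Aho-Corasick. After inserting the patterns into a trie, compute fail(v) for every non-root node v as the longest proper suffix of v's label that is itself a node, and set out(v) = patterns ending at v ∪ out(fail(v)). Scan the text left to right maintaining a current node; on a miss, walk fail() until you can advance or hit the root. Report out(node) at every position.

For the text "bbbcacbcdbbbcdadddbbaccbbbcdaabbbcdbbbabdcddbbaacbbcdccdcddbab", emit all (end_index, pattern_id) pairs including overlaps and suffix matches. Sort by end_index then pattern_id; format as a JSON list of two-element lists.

Build:
Trie nodes:
  0='ε' goto b→1 d→4
  1='b' goto b→6 c→2
  2='bc' goto d→3
  3='bcd' goto ·  [P0 ends]
  4='d' goto d→5  [P3 ends]
  5='dd' goto ·  [P1 ends]
  6='bb' goto ·  [P2 ends]

Failure links (BFS by depth):
  n1('b'): parent n0 fail=0; on 'b' 0 → fail=0;  out ∅∪∅=∅
  n4('d'): parent n0 fail=0; on 'd' 0 → fail=0;  out {3}∪∅={3}
  n2('bc'): parent n1 fail=0; on 'c' 0 → fail=0;  out ∅∪∅=∅
  n5('dd'): parent n4 fail=0; on 'd' 0 → fail=4;  out {1}∪{3}={1,3}
  n6('bb'): parent n1 fail=0; on 'b' 0 → fail=1;  out {2}∪∅={2}
  n3('bcd'): parent n2 fail=0; on 'd' 0 → fail=4;  out {0}∪{3}={0,3}

Text stream:
pos 0 'b': at 1
pos 1 'b': at 6  ** P2@[0:1]
pos 2 'b': at 6 (via fail)  ** P2@[1:2]
pos 3 'c': at 2 (via fail)
pos 4 'a': at 0 (via fail)
pos 5 'c': at 0
pos 6 'b': at 1
pos 7 'c': at 2
pos 8 'd': at 3  ** P0@[6:8],P3@[8:8]
pos 9 'b': at 1 (via fail)
pos 10 'b': at 6  ** P2@[9:10]
pos 11 'b': at 6 (via fail)  ** P2@[10:11]
pos 12 'c': at 2 (via fail)
pos 13 'd': at 3  ** P0@[11:13],P3@[13:13]
pos 14 'a': at 0 (via fail)
pos 15 'd': at 4  ** P3@[15:15]
pos 16 'd': at 5  ** P1@[15:16],P3@[16:16]
pos 17 'd': at 5 (via fail)  ** P1@[16:17],P3@[17:17]
pos 18 'b': at 1 (via fail)
pos 19 'b': at 6  ** P2@[18:19]
pos 20 'a': at 0 (via fail)
pos 21 'c': at 0
pos 22 'c': at 0
pos 23 'b': at 1
pos 24 'b': at 6  ** P2@[23:24]
pos 25 'b': at 6 (via fail)  ** P2@[24:25]
pos 26 'c': at 2 (via fail)
pos 27 'd': at 3  ** P0@[25:27],P3@[27:27]
pos 28 'a': at 0 (via fail)
pos 29 'a': at 0
pos 30 'b': at 1
pos 31 'b': at 6  ** P2@[30:31]
pos 32 'b': at 6 (via fail)  ** P2@[31:32]
pos 33 'c': at 2 (via fail)
pos 34 'd': at 3  ** P0@[32:34],P3@[34:34]
pos 35 'b': at 1 (via fail)
pos 36 'b': at 6  ** P2@[35:36]
pos 37 'b': at 6 (via fail)  ** P2@[36:37]
pos 38 'a': at 0 (via fail)
pos 39 'b': at 1
pos 40 'd': at 4 (via fail)  ** P3@[40:40]
pos 41 'c': at 0 (via fail)
pos 42 'd': at 4  ** P3@[42:42]
pos 43 'd': at 5  ** P1@[42:43],P3@[43:43]
pos 44 'b': at 1 (via fail)
pos 45 'b': at 6  ** P2@[44:45]
pos 46 'a': at 0 (via fail)
pos 47 'a': at 0
pos 48 'c': at 0
pos 49 'b': at 1
pos 50 'b': at 6  ** P2@[49:50]
pos 51 'c': at 2 (via fail)
pos 52 'd': at 3  ** P0@[50:52],P3@[52:52]
pos 53 'c': at 0 (via fail)
pos 54 'c': at 0
pos 55 'd': at 4  ** P3@[55:55]
pos 56 'c': at 0 (via fail)
pos 57 'd': at 4  ** P3@[57:57]
pos 58 'd': at 5  ** P1@[57:58],P3@[58:58]
pos 59 'b': at 1 (via fail)
pos 60 'a': at 0 (via fail)
pos 61 'b': at 1

All matches (sorted): [[1,2],[2,2],[8,0],[8,3],[10,2],[11,2],[13,0],[13,3],[15,3],[16,1],[16,3],[17,1],[17,3],[19,2],[24,2],[25,2],[27,0],[27,3],[31,2],[32,2],[34,0],[34,3],[36,2],[37,2],[40,3],[42,3],[43,1],[43,3],[45,2],[50,2],[52,0],[52,3],[55,3],[57,3],[58,1],[58,3]]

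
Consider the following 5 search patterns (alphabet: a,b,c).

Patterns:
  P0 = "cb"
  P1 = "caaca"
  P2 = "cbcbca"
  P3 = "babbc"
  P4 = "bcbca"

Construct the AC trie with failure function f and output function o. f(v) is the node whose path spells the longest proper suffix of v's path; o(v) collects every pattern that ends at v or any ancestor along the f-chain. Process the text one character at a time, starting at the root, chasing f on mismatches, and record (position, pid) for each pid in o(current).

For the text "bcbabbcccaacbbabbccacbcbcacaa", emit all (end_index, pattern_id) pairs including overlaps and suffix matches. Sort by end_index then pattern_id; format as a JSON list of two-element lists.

Build:
Trie nodes:
  0='ε' goto b→11 c→1
  1='c' goto a→3 b→2
  2='cb' goto c→7  ←P0
  3='ca' goto a→4
  4='caa' goto c→5
  5='caac' goto a→6
  6='caaca' goto ·  ←P1
  7='cbc' goto b→8
  8='cbcb' goto c→9
  9='cbcbc' goto a→10
  10='cbcbca' goto ·  ←P2
  11='b' goto a→12 c→16
  12='ba' goto b→13
  13='bab' goto b→14
  14='babb' goto c→15
  15='babbc' goto ·  ←P3
  16='bc' goto b→17
  17='bcb' goto c→18
  18='bcbc' goto a→19
  19='bcbca' goto ·  ←P4

BFS fail/out derivation:
  fail(1) 'c': from fail(0)=0 chase 'c': 0 ⇒ 0;  out=∅∪out(0)=∅
  fail(11) 'b': from fail(0)=0 chase 'b': 0 ⇒ 0;  out=∅∪out(0)=∅
  fail(2) 'cb': from fail(1)=0 chase 'b': 0 ⇒ 11;  out={0}∪out(11)={0}
  fail(3) 'ca': from fail(1)=0 chase 'a': 0 ⇒ 0;  out=∅∪out(0)=∅
  fail(12) 'ba': from fail(11)=0 chase 'a': 0 ⇒ 0;  out=∅∪out(0)=∅
  fail(16) 'bc': from fail(11)=0 chase 'c': 0 ⇒ 1;  out=∅∪out(1)=∅
  fail(4) 'caa': from fail(3)=0 chase 'a': 0 ⇒ 0;  out=∅∪out(0)=∅
  fail(7) 'cbc': from fail(2)=11 chase 'c': 11 ⇒ 16;  out=∅∪out(16)=∅
  fail(13) 'bab': from fail(12)=0 chase 'b': 0 ⇒ 11;  out=∅∪out(11)=∅
  fail(17) 'bcb': from fail(16)=1 chase 'b': 1 ⇒ 2;  out=∅∪out(2)={0}
  fail(5) 'caac': from fail(4)=0 chase 'c': 0 ⇒ 1;  out=∅∪out(1)=∅
  fail(8) 'cbcb': from fail(7)=16 chase 'b': 16 ⇒ 17;  out=∅∪out(17)={0}
  fail(14) 'babb': from fail(13)=11 chase 'b': 11→0 ⇒ 11;  out=∅∪out(11)=∅
  fail(18) 'bcbc': from fail(17)=2 chase 'c': 2 ⇒ 7;  out=∅∪out(7)=∅
  fail(6) 'caaca': from fail(5)=1 chase 'a': 1 ⇒ 3;  out={1}∪out(3)={1}
  fail(9) 'cbcbc': from fail(8)=17 chase 'c': 17 ⇒ 18;  out=∅∪out(18)=∅
  fail(15) 'babbc': from fail(14)=11 chase 'c': 11 ⇒ 16;  out={3}∪out(16)={3}
  fail(19) 'bcbca': from fail(18)=7 chase 'a': 7→16→1 ⇒ 3;  out={4}∪out(3)={4}
  fail(10) 'cbcbca': from fail(9)=18 chase 'a': 18 ⇒ 19;  out={2}∪out(19)={2,4}

Scan:
[0] read 'b'  n0⇒n11
[1] read 'c'  n11⇒n16
[2] read 'b'  n16⇒n17  ** P0@[1:2]
[3] read 'a'  n17⇒n12 ·f
[4] read 'b'  n12⇒n13
[5] read 'b'  n13⇒n14
[6] read 'c'  n14⇒n15  ** P3@[2:6]
[7] read 'c'  n15⇒n1 ·f
[8] read 'c'  n1⇒n1 ·f
[9] read 'a'  n1⇒n3
[10] read 'a'  n3⇒n4
[11] read 'c'  n4⇒n5
[12] read 'b'  n5⇒n2 ·f  ** P0@[11:12]
[13] read 'b'  n2⇒n11 ·f
[14] read 'a'  n11⇒n12
[15] read 'b'  n12⇒n13
[16] read 'b'  n13⇒n14
[17] read 'c'  n14⇒n15  ** P3@[13:17]
[18] read 'c'  n15⇒n1 ·f
[19] read 'a'  n1⇒n3
[20] read 'c'  n3⇒n1 ·f
[21] read 'b'  n1⇒n2  ** P0@[20:21]
[22] read 'c'  n2⇒n7
[23] read 'b'  n7⇒n8  ** P0@[22:23]
[24] read 'c'  n8⇒n9
[25] read 'a'  n9⇒n10  ** P2@[20:25],P4@[21:25]
[26] read 'c'  n10⇒n1 ·f
[27] read 'a'  n1⇒n3
[28] read 'a'  n3⇒n4

Result: [[2,0],[6,3],[12,0],[17,3],[21,0],[23,0],[25,2],[25,4]]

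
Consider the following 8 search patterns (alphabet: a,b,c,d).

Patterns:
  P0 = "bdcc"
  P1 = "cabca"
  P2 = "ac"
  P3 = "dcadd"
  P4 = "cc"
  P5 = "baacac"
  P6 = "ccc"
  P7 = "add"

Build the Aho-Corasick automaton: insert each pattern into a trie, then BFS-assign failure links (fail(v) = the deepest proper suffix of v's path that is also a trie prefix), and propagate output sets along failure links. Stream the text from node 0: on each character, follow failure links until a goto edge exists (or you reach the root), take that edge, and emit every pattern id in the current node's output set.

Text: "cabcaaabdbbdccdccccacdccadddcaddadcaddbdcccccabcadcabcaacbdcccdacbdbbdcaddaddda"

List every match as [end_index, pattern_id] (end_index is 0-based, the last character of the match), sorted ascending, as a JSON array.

Construct AC machine:
Trie (insert patterns):
  0='ε' goto a→10 b→1 c→5 d→12
  1='b' goto a→18 d→2
  2='bd' goto c→3
  3='bdc' goto c→4
  4='bdcc' goto ·  [P0 ends]
  5='c' goto a→6 c→17
  6='ca' goto b→7
  7='cab' goto c→8
  8='cabc' goto a→9
  9='cabca' goto ·  [P1 ends]
  10='a' goto c→11 d→24
  11='ac' goto ·  [P2 ends]
  12='d' goto c→13
  13='dc' goto a→14
  14='dca' goto d→15
  15='dcad' goto d→16
  16='dcadd' goto ·  [P3 ends]
  17='cc' goto c→23  [P4 ends]
  18='ba' goto a→19
  19='baa' goto c→20
  20='baac' goto a→21
  21='baaca' goto c→22
  22='baacac' goto ·  [P5 ends]
  23='ccc' goto ·  [P6 ends]
  24='ad' goto d→25
  25='add' goto ·  [P7 ends]

Failure links (BFS by depth):
  fail(1) 'b': from fail(0)=0 chase 'b': 0 ⇒ 0;  out=∅∪out(0)=∅
  fail(5) 'c': from fail(0)=0 chase 'c': 0 ⇒ 0;  out=∅∪out(0)=∅
  fail(10) 'a': from fail(0)=0 chase 'a': 0 ⇒ 0;  out=∅∪out(0)=∅
  fail(12) 'd': from fail(0)=0 chase 'd': 0 ⇒ 0;  out=∅∪out(0)=∅
  fail(2) 'bd': from fail(1)=0 chase 'd': 0 ⇒ 12;  out=∅∪out(12)=∅
  fail(6) 'ca': from fail(5)=0 chase 'a': 0 ⇒ 10;  out=∅∪out(10)=∅
  fail(11) 'ac': from fail(10)=0 chase 'c': 0 ⇒ 5;  out={2}∪out(5)={2}
  fail(13) 'dc': from fail(12)=0 chase 'c': 0 ⇒ 5;  out=∅∪out(5)=∅
  fail(17) 'cc': from fail(5)=0 chase 'c': 0 ⇒ 5;  out={4}∪out(5)={4}
  fail(18) 'ba': from fail(1)=0 chase 'a': 0 ⇒ 10;  out=∅∪out(10)=∅
  fail(24) 'ad': from fail(10)=0 chase 'd': 0 ⇒ 12;  out=∅∪out(12)=∅
  fail(3) 'bdc': from fail(2)=12 chase 'c': 12 ⇒ 13;  out=∅∪out(13)=∅
  fail(7) 'cab': from fail(6)=10 chase 'b': 10→0 ⇒ 1;  out=∅∪out(1)=∅
  fail(14) 'dca': from fail(13)=5 chase 'a': 5 ⇒ 6;  out=∅∪out(6)=∅
  fail(19) 'baa': from fail(18)=10 chase 'a': 10→0 ⇒ 10;  out=∅∪out(10)=∅
  fail(23) 'ccc': from fail(17)=5 chase 'c': 5 ⇒ 17;  out={6}∪out(17)={4,6}
  fail(25) 'add': from fail(24)=12 chase 'd': 12→0 ⇒ 12;  out={7}∪out(12)={7}
  fail(4) 'bdcc': from fail(3)=13 chase 'c': 13→5 ⇒ 17;  out={0}∪out(17)={0,4}
  fail(8) 'cabc': from fail(7)=1 chase 'c': 1→0 ⇒ 5;  out=∅∪out(5)=∅
  fail(15) 'dcad': from fail(14)=6 chase 'd': 6→10 ⇒ 24;  out=∅∪out(24)=∅
  fail(20) 'baac': from fail(19)=10 chase 'c': 10 ⇒ 11;  out=∅∪out(11)={2}
  fail(9) 'cabca': from fail(8)=5 chase 'a': 5 ⇒ 6;  out={1}∪out(6)={1}
  fail(16) 'dcadd': from fail(15)=24 chase 'd': 24 ⇒ 25;  out={3}∪out(25)={3,7}
  fail(21) 'baaca': from fail(20)=11 chase 'a': 11→5 ⇒ 6;  out=∅∪out(6)=∅
  fail(22) 'baacac': from fail(21)=6 chase 'c': 6→10 ⇒ 11;  out={5}∪out(11)={2,5}

Scan:
pos 0 'c': at 5
pos 1 'a': at 6
pos 2 'b': at 7
pos 3 'c': at 8
pos 4 'a': at 9  ** P1@[0:4]
pos 5 'a': at 10 (via fail)
pos 6 'a': at 10 (via fail)
pos 7 'b': at 1 (via fail)
pos 8 'd': at 2
pos 9 'b': at 1 (via fail)
pos 10 'b': at 1 (via fail)
pos 11 'd': at 2
pos 12 'c': at 3
pos 13 'c': at 4  ** P0@[10:13],P4@[12:13]
pos 14 'd': at 12 (via fail)
pos 15 'c': at 13
pos 16 'c': at 17 (via fail)  ** P4@[15:16]
pos 17 'c': at 23  ** P4@[16:17],P6@[15:17]
pos 18 'c': at 23 (via fail)  ** P4@[17:18],P6@[16:18]
pos 19 'a': at 6 (via fail)
pos 20 'c': at 11 (via fail)  ** P2@[19:20]
pos 21 'd': at 12 (via fail)
pos 22 'c': at 13
pos 23 'c': at 17 (via fail)  ** P4@[22:23]
pos 24 'a': at 6 (via fail)
pos 25 'd': at 24 (via fail)
pos 26 'd': at 25  ** P7@[24:26]
pos 27 'd': at 12 (via fail)
pos 28 'c': at 13
pos 29 'a': at 14
pos 30 'd': at 15
pos 31 'd': at 16  ** P3@[27:31],P7@[29:31]
pos 32 'a': at 10 (via fail)
pos 33 'd': at 24
pos 34 'c': at 13 (via fail)
pos 35 'a': at 14
pos 36 'd': at 15
pos 37 'd': at 16  ** P3@[33:37],P7@[35:37]
pos 38 'b': at 1 (via fail)
pos 39 'd': at 2
pos 40 'c': at 3
pos 41 'c': at 4  ** P0@[38:41],P4@[40:41]
pos 42 'c': at 23 (via fail)  ** P4@[41:42],P6@[40:42]
pos 43 'c': at 23 (via fail)  ** P4@[42:43],P6@[41:43]
pos 44 'c': at 23 (via fail)  ** P4@[43:44],P6@[42:44]
pos 45 'a': at 6 (via fail)
pos 46 'b': at 7
pos 47 'c': at 8
pos 48 'a': at 9  ** P1@[44:48]
pos 49 'd': at 24 (via fail)
pos 50 'c': at 13 (via fail)
pos 51 'a': at 14
pos 52 'b': at 7 (via fail)
pos 53 'c': at 8
pos 54 'a': at 9  ** P1@[50:54]
pos 55 'a': at 10 (via fail)
pos 56 'c': at 11  ** P2@[55:56]
pos 57 'b': at 1 (via fail)
pos 58 'd': at 2
pos 59 'c': at 3
pos 60 'c': at 4  ** P0@[57:60],P4@[59:60]
pos 61 'c': at 23 (via fail)  ** P4@[60:61],P6@[59:61]
pos 62 'd': at 12 (via fail)
pos 63 'a': at 10 (via fail)
pos 64 'c': at 11  ** P2@[63:64]
pos 65 'b': at 1 (via fail)
pos 66 'd': at 2
pos 67 'b': at 1 (via fail)
pos 68 'b': at 1 (via fail)
pos 69 'd': at 2
pos 70 'c': at 3
pos 71 'a': at 14 (via fail)
pos 72 'd': at 15
pos 73 'd': at 16  ** P3@[69:73],P7@[71:73]
pos 74 'a': at 10 (via fail)
pos 75 'd': at 24
pos 76 'd': at 25  ** P7@[74:76]
pos 77 'd': at 12 (via fail)
pos 78 'a': at 10 (via fail)

Result: [[4,1],[13,0],[13,4],[16,4],[17,4],[17,6],[18,4],[18,6],[20,2],[23,4],[26,7],[31,3],[31,7],[37,3],[37,7],[41,0],[41,4],[42,4],[42,6],[43,4],[43,6],[44,4],[44,6],[48,1],[54,1],[56,2],[60,0],[60,4],[61,4],[61,6],[64,2],[73,3],[73,7],[76,7]]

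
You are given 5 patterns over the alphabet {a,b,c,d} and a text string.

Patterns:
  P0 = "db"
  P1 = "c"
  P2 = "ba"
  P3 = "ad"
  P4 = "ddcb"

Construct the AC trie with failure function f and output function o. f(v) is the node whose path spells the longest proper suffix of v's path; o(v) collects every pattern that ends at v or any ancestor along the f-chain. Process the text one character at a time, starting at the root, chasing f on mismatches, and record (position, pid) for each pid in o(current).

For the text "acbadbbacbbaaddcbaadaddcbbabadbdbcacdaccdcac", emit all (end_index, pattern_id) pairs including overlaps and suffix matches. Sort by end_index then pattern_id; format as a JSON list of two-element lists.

Build automaton:
Trie nodes:
  n0 'ε': a→6 b→4 c→3 d→1
  n1 'd': b→2 d→8
  n2 'db': ·  ←P0
  n3 'c': ·  ←P1
  n4 'b': a→5
  n5 'ba': ·  ←P2
  n6 'a': d→7
  n7 'ad': ·  ←P3
  n8 'dd': c→9
  n9 'ddc': b→10
  n10 'ddcb': ·  ←P4

Failure links (BFS by depth):
  n1('d'): parent n0 fail=0; on 'd' 0 → fail=0;  out ∅∪∅=∅
  n3('c'): parent n0 fail=0; on 'c' 0 → fail=0;  out {1}∪∅={1}
  n4('b'): parent n0 fail=0; on 'b' 0 → fail=0;  out ∅∪∅=∅
  n6('a'): parent n0 fail=0; on 'a' 0 → fail=0;  out ∅∪∅=∅
  n2('db'): parent n1 fail=0; on 'b' 0 → fail=4;  out {0}∪∅={0}
  n5('ba'): parent n4 fail=0; on 'a' 0 → fail=6;  out {2}∪∅={2}
  n7('ad'): parent n6 fail=0; on 'd' 0 → fail=1;  out {3}∪∅={3}
  n8('dd'): parent n1 fail=0; on 'd' 0 → fail=1;  out ∅∪∅=∅
  n9('ddc'): parent n8 fail=1; on 'c' 1→0 → fail=3;  out ∅∪{1}={1}
  n10('ddcb'): parent n9 fail=3; on 'b' 3→0 → fail=4;  out {4}∪∅={4}

Run:
[0] read 'a'  n0⇒n6
[1] read 'c'  n6⇒n3 (via fail)  ** P1@[1:1]
[2] read 'b'  n3⇒n4 (via fail)
[3] read 'a'  n4⇒n5  ** P2@[2:3]
[4] read 'd'  n5⇒n7 (via fail)  ** P3@[3:4]
[5] read 'b'  n7⇒n2 (via fail)  ** P0@[4:5]
[6] read 'b'  n2⇒n4 (via fail)
[7] read 'a'  n4⇒n5  ** P2@[6:7]
[8] read 'c'  n5⇒n3 (via fail)  ** P1@[8:8]
[9] read 'b'  n3⇒n4 (via fail)
[10] read 'b'  n4⇒n4 (via fail)
[11] read 'a'  n4⇒n5  ** P2@[10:11]
[12] read 'a'  n5⇒n6 (via fail)
[13] read 'd'  n6⇒n7  ** P3@[12:13]
[14] read 'd'  n7⇒n8 (via fail)
[15] read 'c'  n8⇒n9  ** P1@[15:15]
[16] read 'b'  n9⇒n10  ** P4@[13:16]
[17] read 'a'  n10⇒n5 (via fail)  ** P2@[16:17]
[18] read 'a'  n5⇒n6 (via fail)
[19] read 'd'  n6⇒n7  ** P3@[18:19]
[20] read 'a'  n7⇒n6 (via fail)
[21] read 'd'  n6⇒n7  ** P3@[20:21]
[22] read 'd'  n7⇒n8 (via fail)
[23] read 'c'  n8⇒n9  ** P1@[23:23]
[24] read 'b'  n9⇒n10  ** P4@[21:24]
[25] read 'b'  n10⇒n4 (via fail)
[26] read 'a'  n4⇒n5  ** P2@[25:26]
[27] read 'b'  n5⇒n4 (via fail)
[28] read 'a'  n4⇒n5  ** P2@[27:28]
[29] read 'd'  n5⇒n7 (via fail)  ** P3@[28:29]
[30] read 'b'  n7⇒n2 (via fail)  ** P0@[29:30]
[31] read 'd'  n2⇒n1 (via fail)
[32] read 'b'  n1⇒n2  ** P0@[31:32]
[33] read 'c'  n2⇒n3 (via fail)  ** P1@[33:33]
[34] read 'a'  n3⇒n6 (via fail)
[35] read 'c'  n6⇒n3 (via fail)  ** P1@[35:35]
[36] read 'd'  n3⇒n1 (via fail)
[37] read 'a'  n1⇒n6 (via fail)
[38] read 'c'  n6⇒n3 (via fail)  ** P1@[38:38]
[39] read 'c'  n3⇒n3 (via fail)  ** P1@[39:39]
[40] read 'd'  n3⇒n1 (via fail)
[41] read 'c'  n1⇒n3 (via fail)  ** P1@[41:41]
[42] read 'a'  n3⇒n6 (via fail)
[43] read 'c'  n6⇒n3 (via fail)  ** P1@[43:43]

All matches (sorted): [[1,1],[3,2],[4,3],[5,0],[7,2],[8,1],[11,2],[13,3],[15,1],[16,4],[17,2],[19,3],[21,3],[23,1],[24,4],[26,2],[28,2],[29,3],[30,0],[32,0],[33,1],[35,1],[38,1],[39,1],[41,1],[43,1]]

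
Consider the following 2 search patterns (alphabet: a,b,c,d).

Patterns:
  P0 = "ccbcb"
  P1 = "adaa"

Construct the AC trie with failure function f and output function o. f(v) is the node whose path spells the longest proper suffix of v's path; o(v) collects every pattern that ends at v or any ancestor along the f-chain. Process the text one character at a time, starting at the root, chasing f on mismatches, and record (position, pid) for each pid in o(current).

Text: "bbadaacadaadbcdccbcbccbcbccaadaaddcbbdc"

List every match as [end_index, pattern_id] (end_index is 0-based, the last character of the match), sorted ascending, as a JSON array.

Build:
Trie nodes:
  n0 'ε': a→6 c→1
  n1 'c': c→2
  n2 'cc': b→3
  n3 'ccb': c→4
  n4 'ccbc': b→5
  n5 'ccbcb': ·  [P0 ends]
  n6 'a': d→7
  n7 'ad': a→8
  n8 'ada': a→9
  n9 'adaa': ·  [P1 ends]

BFS fail/out derivation:
  fail(1) 'c': from fail(0)=0 chase 'c': 0 ⇒ 0;  out=∅∪out(0)=∅
  fail(6) 'a': from fail(0)=0 chase 'a': 0 ⇒ 0;  out=∅∪out(0)=∅
  fail(2) 'cc': from fail(1)=0 chase 'c': 0 ⇒ 1;  out=∅∪out(1)=∅
  fail(7) 'ad': from fail(6)=0 chase 'd': 0 ⇒ 0;  out=∅∪out(0)=∅
  fail(3) 'ccb': from fail(2)=1 chase 'b': 1→0 ⇒ 0;  out=∅∪out(0)=∅
  fail(8) 'ada': from fail(7)=0 chase 'a': 0 ⇒ 6;  out=∅∪out(6)=∅
  fail(4) 'ccbc': from fail(3)=0 chase 'c': 0 ⇒ 1;  out=∅∪out(1)=∅
  fail(9) 'adaa': from fail(8)=6 chase 'a': 6→0 ⇒ 6;  out={1}∪out(6)={1}
  fail(5) 'ccbcb': from fail(4)=1 chase 'b': 1→0 ⇒ 0;  out={0}∪out(0)={0}

Run:
i=0 'b': node 0→0
i=1 'b': node 0→0
i=2 'a': node 0→6
i=3 'd': node 6→7
i=4 'a': node 7→8
i=5 'a': node 8→9  ** P1@[2:5]
i=6 'c': node 9→1 ·f
i=7 'a': node 1→6 ·f
i=8 'd': node 6→7
i=9 'a': node 7→8
i=10 'a': node 8→9  ** P1@[7:10]
i=11 'd': node 9→7 ·f
i=12 'b': node 7→0 ·f
i=13 'c': node 0→1
i=14 'd': node 1→0 ·f
i=15 'c': node 0→1
i=16 'c': node 1→2
i=17 'b': node 2→3
i=18 'c': node 3→4
i=19 'b': node 4→5  ** P0@[15:19]
i=20 'c': node 5→1 ·f
i=21 'c': node 1→2
i=22 'b': node 2→3
i=23 'c': node 3→4
i=24 'b': node 4→5  ** P0@[20:24]
i=25 'c': node 5→1 ·f
i=26 'c': node 1→2
i=27 'a': node 2→6 ·f
i=28 'a': node 6→6 ·f
i=29 'd': node 6→7
i=30 'a': node 7→8
i=31 'a': node 8→9  ** P1@[28:31]
i=32 'd': node 9→7 ·f
i=33 'd': node 7→0 ·f
i=34 'c': node 0→1
i=35 'b': node 1→0 ·f
i=36 'b': node 0→0
i=37 'd': node 0→0
i=38 'c': node 0→1

Matches: [[5,1],[10,1],[19,0],[24,0],[31,1]]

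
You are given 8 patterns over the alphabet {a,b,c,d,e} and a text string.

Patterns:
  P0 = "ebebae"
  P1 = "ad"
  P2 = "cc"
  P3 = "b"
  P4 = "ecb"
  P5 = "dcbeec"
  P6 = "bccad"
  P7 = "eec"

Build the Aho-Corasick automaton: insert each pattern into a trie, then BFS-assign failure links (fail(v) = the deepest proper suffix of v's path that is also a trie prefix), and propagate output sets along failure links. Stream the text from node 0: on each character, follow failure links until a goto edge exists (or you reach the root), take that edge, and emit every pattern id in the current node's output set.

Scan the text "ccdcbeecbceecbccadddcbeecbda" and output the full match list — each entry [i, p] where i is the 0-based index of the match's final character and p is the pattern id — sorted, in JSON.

Construct AC machine:
Trie (insert patterns):
  n0 'ε': a→7 b→11 c→9 d→14 e→1
  n1 'e': b→2 c→12 e→24
  n2 'eb': e→3
  n3 'ebe': b→4
  n4 'ebeb': a→5
  n5 'ebeba': e→6
  n6 'ebebae': ·  [P0 ends]
  n7 'a': d→8
  n8 'ad': ·  [P1 ends]
  n9 'c': c→10
  n10 'cc': ·  [P2 ends]
  n11 'b': c→20  [P3 ends]
  n12 'ec': b→13
  n13 'ecb': ·  [P4 ends]
  n14 'd': c→15
  n15 'dc': b→16
  n16 'dcb': e→17
  n17 'dcbe': e→18
  n18 'dcbee': c→19
  n19 'dcbeec': ·  [P5 ends]
  n20 'bc': c→21
  n21 'bcc': a→22
  n22 'bcca': d→23
  n23 'bccad': ·  [P6 ends]
  n24 'ee': c→25
  n25 'eec': ·  [P7 ends]

Failure links (BFS by depth):
  fail(1) 'e': from fail(0)=0 chase 'e': 0 ⇒ 0;  out=∅∪out(0)=∅
  fail(7) 'a': from fail(0)=0 chase 'a': 0 ⇒ 0;  out=∅∪out(0)=∅
  fail(9) 'c': from fail(0)=0 chase 'c': 0 ⇒ 0;  out=∅∪out(0)=∅
  fail(11) 'b': from fail(0)=0 chase 'b': 0 ⇒ 0;  out={3}∪out(0)={3}
  fail(14) 'd': from fail(0)=0 chase 'd': 0 ⇒ 0;  out=∅∪out(0)=∅
  fail(2) 'eb': from fail(1)=0 chase 'b': 0 ⇒ 11;  out=∅∪out(11)={3}
  fail(8) 'ad': from fail(7)=0 chase 'd': 0 ⇒ 14;  out={1}∪out(14)={1}
  fail(10) 'cc': from fail(9)=0 chase 'c': 0 ⇒ 9;  out={2}∪out(9)={2}
  fail(12) 'ec': from fail(1)=0 chase 'c': 0 ⇒ 9;  out=∅∪out(9)=∅
  fail(15) 'dc': from fail(14)=0 chase 'c': 0 ⇒ 9;  out=∅∪out(9)=∅
  fail(20) 'bc': from fail(11)=0 chase 'c': 0 ⇒ 9;  out=∅∪out(9)=∅
  fail(24) 'ee': from fail(1)=0 chase 'e': 0 ⇒ 1;  out=∅∪out(1)=∅
  fail(3) 'ebe': from fail(2)=11 chase 'e': 11→0 ⇒ 1;  out=∅∪out(1)=∅
  fail(13) 'ecb': from fail(12)=9 chase 'b': 9→0 ⇒ 11;  out={4}∪out(11)={3,4}
  fail(16) 'dcb': from fail(15)=9 chase 'b': 9→0 ⇒ 11;  out=∅∪out(11)={3}
  fail(21) 'bcc': from fail(20)=9 chase 'c': 9 ⇒ 10;  out=∅∪out(10)={2}
  fail(25) 'eec': from fail(24)=1 chase 'c': 1 ⇒ 12;  out={7}∪out(12)={7}
  fail(4) 'ebeb': from fail(3)=1 chase 'b': 1 ⇒ 2;  out=∅∪out(2)={3}
  fail(17) 'dcbe': from fail(16)=11 chase 'e': 11→0 ⇒ 1;  out=∅∪out(1)=∅
  fail(22) 'bcca': from fail(21)=10 chase 'a': 10→9→0 ⇒ 7;  out=∅∪out(7)=∅
  fail(5) 'ebeba': from fail(4)=2 chase 'a': 2→11→0 ⇒ 7;  out=∅∪out(7)=∅
  fail(18) 'dcbee': from fail(17)=1 chase 'e': 1 ⇒ 24;  out=∅∪out(24)=∅
  fail(23) 'bccad': from fail(22)=7 chase 'd': 7 ⇒ 8;  out={6}∪out(8)={1,6}
  fail(6) 'ebebae': from fail(5)=7 chase 'e': 7→0 ⇒ 1;  out={0}∪out(1)={0}
  fail(19) 'dcbeec': from fail(18)=24 chase 'c': 24 ⇒ 25;  out={5}∪out(25)={5,7}

Text stream:
pos 0 'c': at 9
pos 1 'c': at 10  emit P2@[0:1]
pos 2 'd': at 14 ·f
pos 3 'c': at 15
pos 4 'b': at 16  emit P3@[4:4]
pos 5 'e': at 17
pos 6 'e': at 18
pos 7 'c': at 19  emit P5@[2:7],P7@[5:7]
pos 8 'b': at 13 ·f  emit P3@[8:8],P4@[6:8]
pos 9 'c': at 20 ·f
pos 10 'e': at 1 ·f
pos 11 'e': at 24
pos 12 'c': at 25  emit P7@[10:12]
pos 13 'b': at 13 ·f  emit P3@[13:13],P4@[11:13]
pos 14 'c': at 20 ·f
pos 15 'c': at 21  emit P2@[14:15]
pos 16 'a': at 22
pos 17 'd': at 23  emit P1@[16:17],P6@[13:17]
pos 18 'd': at 14 ·f
pos 19 'd': at 14 ·f
pos 20 'c': at 15
pos 21 'b': at 16  emit P3@[21:21]
pos 22 'e': at 17
pos 23 'e': at 18
pos 24 'c': at 19  emit P5@[19:24],P7@[22:24]
pos 25 'b': at 13 ·f  emit P3@[25:25],P4@[23:25]
pos 26 'd': at 14 ·f
pos 27 'a': at 7 ·f

Matches: [[1,2],[4,3],[7,5],[7,7],[8,3],[8,4],[12,7],[13,3],[13,4],[15,2],[17,1],[17,6],[21,3],[24,5],[24,7],[25,3],[25,4]]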